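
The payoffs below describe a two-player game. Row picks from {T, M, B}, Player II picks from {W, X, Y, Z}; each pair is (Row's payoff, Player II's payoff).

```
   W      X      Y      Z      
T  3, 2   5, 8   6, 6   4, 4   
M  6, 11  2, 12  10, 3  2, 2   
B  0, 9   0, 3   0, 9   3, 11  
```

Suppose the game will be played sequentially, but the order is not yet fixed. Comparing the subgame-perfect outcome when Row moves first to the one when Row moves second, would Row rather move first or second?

If Row leads: Player II's best replies are T→X, M→X, B→Z; Row's induced payoffs 5, 2, 3; outcome (T, X), payoffs (5, 8).
If Player II leads: Row's best replies are W→M, X→T, Y→M, Z→T; Player II's induced payoffs 11, 8, 3, 4; outcome (M, W), payoffs (6, 11).
Row gets 5 moving first and 6 moving second, so Row prefers to move second.

second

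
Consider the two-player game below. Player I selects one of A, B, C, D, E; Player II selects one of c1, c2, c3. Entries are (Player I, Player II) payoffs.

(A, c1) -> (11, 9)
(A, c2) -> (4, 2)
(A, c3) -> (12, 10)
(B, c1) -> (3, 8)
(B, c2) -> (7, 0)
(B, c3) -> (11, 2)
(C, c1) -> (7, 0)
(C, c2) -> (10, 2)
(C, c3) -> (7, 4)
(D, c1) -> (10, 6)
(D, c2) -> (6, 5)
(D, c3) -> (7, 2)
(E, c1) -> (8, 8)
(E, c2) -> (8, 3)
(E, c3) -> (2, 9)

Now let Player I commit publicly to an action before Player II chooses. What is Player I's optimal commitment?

Solve by backward induction (Player I leads).
- A: BR = c3, leader payoff 12.
- B: BR = c1, leader payoff 3.
- C: BR = c3, leader payoff 7.
- D: BR = c1, leader payoff 10.
- E: BR = c3, leader payoff 2.
Maximizing over 12, 3, 7, 10, 2, Player I chooses A. Subgame-perfect outcome: (A, c3) with payoffs (12, 10).

A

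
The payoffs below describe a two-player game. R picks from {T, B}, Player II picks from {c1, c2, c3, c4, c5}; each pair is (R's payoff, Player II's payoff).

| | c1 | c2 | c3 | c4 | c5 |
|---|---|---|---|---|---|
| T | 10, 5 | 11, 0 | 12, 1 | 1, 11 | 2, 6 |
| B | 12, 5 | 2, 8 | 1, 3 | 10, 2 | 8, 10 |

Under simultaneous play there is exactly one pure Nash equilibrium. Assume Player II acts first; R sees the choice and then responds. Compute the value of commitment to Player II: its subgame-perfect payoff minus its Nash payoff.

Backward induction with Player II moving first.
- c1 → R plays B (best of 10, 12); Player II gets 5.
- c2 → R plays T (best of 11, 2); Player II gets 0.
- c3 → R plays T (best of 12, 1); Player II gets 1.
- c4 → R plays B (best of 1, 10); Player II gets 2.
- c5 → R plays B (best of 2, 8); Player II gets 10.
Maximizing over 5, 0, 1, 2, 10, Player II chooses c5. Subgame-perfect outcome: (B, c5) with payoffs (8, 10).
Under simultaneous play:
R's best replies: c1→B; c2→T; c3→T; c4→B; c5→B.
Player II's best replies: T→c4; B→c5.
Only (B, c5) has each player best-responding; Nash payoffs (8, 10).
Player II's commitment gain: 10 − 10 = 0.

0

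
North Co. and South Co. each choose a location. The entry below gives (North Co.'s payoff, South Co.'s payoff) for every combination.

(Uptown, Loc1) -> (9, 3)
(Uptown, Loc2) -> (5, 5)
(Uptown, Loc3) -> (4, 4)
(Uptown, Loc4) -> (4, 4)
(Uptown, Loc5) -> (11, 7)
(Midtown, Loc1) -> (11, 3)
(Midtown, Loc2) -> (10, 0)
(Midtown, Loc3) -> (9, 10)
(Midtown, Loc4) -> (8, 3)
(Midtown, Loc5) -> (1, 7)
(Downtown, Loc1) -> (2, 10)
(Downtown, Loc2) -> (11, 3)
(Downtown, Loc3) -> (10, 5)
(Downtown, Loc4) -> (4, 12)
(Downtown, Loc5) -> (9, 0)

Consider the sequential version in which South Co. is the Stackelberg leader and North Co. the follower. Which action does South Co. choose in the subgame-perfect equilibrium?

Solve by backward induction (South Co. leads).
- Loc1 → North Co. plays Midtown (best of 9, 11, 2); South Co. gets 3.
- Loc2 → North Co. plays Downtown (best of 5, 10, 11); South Co. gets 3.
- Loc3 → North Co. plays Downtown (best of 4, 9, 10); South Co. gets 5.
- Loc4 → North Co. plays Midtown (best of 4, 8, 4); South Co. gets 3.
- Loc5 → North Co. plays Uptown (best of 11, 1, 9); South Co. gets 7.
South Co.'s induced payoffs are 3, 3, 5, 3, 7, so South Co. commits to Loc5. Subgame-perfect outcome: (Uptown, Loc5) with payoffs (11, 7).

Loc5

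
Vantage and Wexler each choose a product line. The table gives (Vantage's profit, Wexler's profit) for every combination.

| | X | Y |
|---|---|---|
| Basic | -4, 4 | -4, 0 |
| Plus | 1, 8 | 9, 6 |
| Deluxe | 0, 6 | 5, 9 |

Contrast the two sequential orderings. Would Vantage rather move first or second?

If Vantage leads: Wexler's best replies are Basic→X, Plus→X, Deluxe→Y; Vantage's induced payoffs -4, 1, 5; outcome (Deluxe, Y), payoffs (5, 9).
If Wexler leads: Vantage's best replies are X→Plus, Y→Plus; Wexler's induced payoffs 8, 6; outcome (Plus, X), payoffs (1, 8).
Vantage gets 5 moving first and 1 moving second, so Vantage prefers to move first.

first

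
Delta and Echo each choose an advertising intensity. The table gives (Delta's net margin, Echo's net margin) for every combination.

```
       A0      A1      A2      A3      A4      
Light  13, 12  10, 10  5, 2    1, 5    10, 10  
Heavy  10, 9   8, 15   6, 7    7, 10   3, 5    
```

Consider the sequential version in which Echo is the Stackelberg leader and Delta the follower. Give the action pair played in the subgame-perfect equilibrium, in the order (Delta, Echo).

(Light, A0)

Backward induction with Echo moving first.
- A0: Delta compares 13, 10 and picks Light; Echo would get 12.
- A1: Delta compares 10, 8 and picks Light; Echo would get 10.
- A2: Delta compares 5, 6 and picks Heavy; Echo would get 7.
- A3: Delta compares 1, 7 and picks Heavy; Echo would get 10.
- A4: Delta compares 10, 3 and picks Light; Echo would get 10.
Among 12, 10, 7, 10, 10, the best is 12 at A0. Subgame-perfect outcome: (Light, A0) with payoffs (13, 12).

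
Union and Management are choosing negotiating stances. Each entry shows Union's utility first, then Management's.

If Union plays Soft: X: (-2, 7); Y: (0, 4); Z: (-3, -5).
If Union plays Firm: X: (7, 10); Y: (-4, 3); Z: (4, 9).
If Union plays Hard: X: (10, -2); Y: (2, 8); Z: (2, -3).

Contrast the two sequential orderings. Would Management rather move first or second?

If Union leads: Management's best replies are Soft→X, Firm→X, Hard→Y; Union's induced payoffs -2, 7, 2; outcome (Firm, X), payoffs (7, 10).
If Management leads: Union's best replies are X→Hard, Y→Hard, Z→Firm; Management's induced payoffs -2, 8, 9; outcome (Firm, Z), payoffs (4, 9).
Management gets 9 moving first and 10 moving second, so Management prefers to move second.

second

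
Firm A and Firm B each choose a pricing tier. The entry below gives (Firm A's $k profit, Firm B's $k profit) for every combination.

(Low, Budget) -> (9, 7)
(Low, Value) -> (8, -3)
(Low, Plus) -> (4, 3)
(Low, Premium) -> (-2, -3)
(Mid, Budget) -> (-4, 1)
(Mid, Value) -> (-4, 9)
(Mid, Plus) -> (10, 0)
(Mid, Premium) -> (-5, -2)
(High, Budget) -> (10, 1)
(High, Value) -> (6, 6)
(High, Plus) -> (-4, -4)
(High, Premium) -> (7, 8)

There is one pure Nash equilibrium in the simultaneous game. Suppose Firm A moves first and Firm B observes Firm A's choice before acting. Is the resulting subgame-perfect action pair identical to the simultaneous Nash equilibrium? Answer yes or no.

Firm B best-responds to each possible Firm A move:
- Low: BR = Budget, leader payoff 9.
- Mid: BR = Value, leader payoff -4.
- High: BR = Premium, leader payoff 7.
Among 9, -4, 7, the best is 9 at Low. Subgame-perfect outcome: (Low, Budget) with payoffs (9, 7).
Now find the simultaneous Nash equilibrium.
Firm A's best replies: Budget→High; Value→Low; Plus→Mid; Premium→High.
Firm B's best replies: Low→Budget; Mid→Value; High→Premium.
Only (High, Premium) has each player best-responding; Nash payoffs (7, 8).
Sequential outcome (Low, Budget) differs from the Nash profile (High, Premium).

no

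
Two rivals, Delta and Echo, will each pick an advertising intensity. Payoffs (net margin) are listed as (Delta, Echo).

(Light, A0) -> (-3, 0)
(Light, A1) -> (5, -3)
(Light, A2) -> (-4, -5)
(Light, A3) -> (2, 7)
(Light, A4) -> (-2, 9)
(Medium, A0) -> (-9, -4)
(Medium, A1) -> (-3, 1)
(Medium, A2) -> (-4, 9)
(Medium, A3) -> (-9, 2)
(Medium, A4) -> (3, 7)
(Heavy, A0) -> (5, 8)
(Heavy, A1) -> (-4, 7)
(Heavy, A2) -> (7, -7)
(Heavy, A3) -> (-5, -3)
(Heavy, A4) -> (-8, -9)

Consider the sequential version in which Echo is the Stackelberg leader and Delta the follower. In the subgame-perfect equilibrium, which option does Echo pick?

A0

Backward induction with Echo moving first.
- A0: Delta compares -3, -9, 5 and picks Heavy; Echo would get 8.
- A1: Delta compares 5, -3, -4 and picks Light; Echo would get -3.
- A2: Delta compares -4, -4, 7 and picks Heavy; Echo would get -7.
- A3: Delta compares 2, -9, -5 and picks Light; Echo would get 7.
- A4: Delta compares -2, 3, -8 and picks Medium; Echo would get 7.
Echo's induced payoffs are 8, -3, -7, 7, 7, so Echo commits to A0. Subgame-perfect outcome: (Heavy, A0) with payoffs (5, 8).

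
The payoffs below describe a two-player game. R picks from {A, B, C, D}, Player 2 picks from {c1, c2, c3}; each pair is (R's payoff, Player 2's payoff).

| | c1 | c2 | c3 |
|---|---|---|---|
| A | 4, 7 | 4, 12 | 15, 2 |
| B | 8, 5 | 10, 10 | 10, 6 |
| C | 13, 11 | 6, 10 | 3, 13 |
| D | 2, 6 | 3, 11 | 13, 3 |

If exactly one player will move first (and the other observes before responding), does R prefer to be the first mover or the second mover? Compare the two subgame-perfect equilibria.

If R leads: Player 2's best replies are A→c2, B→c2, C→c3, D→c2; R's induced payoffs 4, 10, 3, 3; outcome (B, c2), payoffs (10, 10).
If Player 2 leads: R's best replies are c1→C, c2→B, c3→A; Player 2's induced payoffs 11, 10, 2; outcome (C, c1), payoffs (13, 11).
R gets 10 moving first and 13 moving second, so R prefers to move second.

second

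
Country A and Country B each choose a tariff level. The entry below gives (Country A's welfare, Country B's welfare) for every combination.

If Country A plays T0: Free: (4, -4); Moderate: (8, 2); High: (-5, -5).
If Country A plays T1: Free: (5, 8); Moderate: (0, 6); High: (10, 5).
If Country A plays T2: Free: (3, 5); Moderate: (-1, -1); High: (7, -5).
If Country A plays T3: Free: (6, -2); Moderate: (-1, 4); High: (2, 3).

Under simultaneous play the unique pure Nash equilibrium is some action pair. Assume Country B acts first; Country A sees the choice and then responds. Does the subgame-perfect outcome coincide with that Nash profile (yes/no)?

no

Work backward from Country A's decision.
- Free: Country A compares 4, 5, 3, 6 and picks T3; Country B would get -2.
- Moderate: Country A compares 8, 0, -1, -1 and picks T0; Country B would get 2.
- High: Country A compares -5, 10, 7, 2 and picks T1; Country B would get 5.
Maximizing over -2, 2, 5, Country B chooses High. Subgame-perfect outcome: (T1, High) with payoffs (10, 5).
Under simultaneous play:
Country A's best replies: Free→T3; Moderate→T0; High→T1.
Country B's best replies: T0→Moderate; T1→Free; T2→Free; T3→Moderate.
The unique mutual best reply is (T0, Moderate), giving (8, 2).
Sequential outcome (T1, High) differs from the Nash profile (T0, Moderate).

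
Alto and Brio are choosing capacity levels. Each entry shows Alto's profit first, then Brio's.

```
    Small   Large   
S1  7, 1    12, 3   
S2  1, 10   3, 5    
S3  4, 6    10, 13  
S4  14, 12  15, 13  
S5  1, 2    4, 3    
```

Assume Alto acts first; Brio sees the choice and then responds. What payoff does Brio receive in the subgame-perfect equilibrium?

13

Work backward from Brio's decision.
- S1: Brio compares 1, 3 and picks Large; Alto would get 12.
- S2: Brio compares 10, 5 and picks Small; Alto would get 1.
- S3: Brio compares 6, 13 and picks Large; Alto would get 10.
- S4: Brio compares 12, 13 and picks Large; Alto would get 15.
- S5: Brio compares 2, 3 and picks Large; Alto would get 4.
Among 12, 1, 10, 15, 4, the best is 15 at S4. Subgame-perfect outcome: (S4, Large) with payoffs (15, 13).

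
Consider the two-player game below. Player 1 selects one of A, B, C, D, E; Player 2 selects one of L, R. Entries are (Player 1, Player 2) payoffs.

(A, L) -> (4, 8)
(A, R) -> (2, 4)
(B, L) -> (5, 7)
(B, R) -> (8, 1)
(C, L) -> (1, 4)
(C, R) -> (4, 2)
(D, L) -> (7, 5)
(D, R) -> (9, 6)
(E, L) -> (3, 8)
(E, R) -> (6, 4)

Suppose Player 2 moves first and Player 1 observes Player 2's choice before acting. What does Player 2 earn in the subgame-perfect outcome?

6

Player 1 best-responds to each possible Player 2 move:
- L: Player 1 compares 4, 5, 1, 7, 3 and picks D; Player 2 would get 5.
- R: Player 1 compares 2, 8, 4, 9, 6 and picks D; Player 2 would get 6.
Among 5, 6, the best is 6 at R. Subgame-perfect outcome: (D, R) with payoffs (9, 6).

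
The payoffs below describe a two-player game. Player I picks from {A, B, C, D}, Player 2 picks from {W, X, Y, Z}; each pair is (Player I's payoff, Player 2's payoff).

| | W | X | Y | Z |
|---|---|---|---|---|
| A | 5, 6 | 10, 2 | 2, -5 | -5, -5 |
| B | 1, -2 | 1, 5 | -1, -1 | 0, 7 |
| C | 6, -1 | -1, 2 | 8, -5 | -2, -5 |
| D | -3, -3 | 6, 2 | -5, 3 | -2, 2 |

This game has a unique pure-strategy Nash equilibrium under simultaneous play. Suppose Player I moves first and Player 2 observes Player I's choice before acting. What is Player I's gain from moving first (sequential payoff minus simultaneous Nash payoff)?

5

Work backward from Player 2's decision.
- A: Player 2 compares 6, 2, -5, -5 and picks W; Player I would get 5.
- B: Player 2 compares -2, 5, -1, 7 and picks Z; Player I would get 0.
- C: Player 2 compares -1, 2, -5, -5 and picks X; Player I would get -1.
- D: Player 2 compares -3, 2, 3, 2 and picks Y; Player I would get -5.
Maximizing over 5, 0, -1, -5, Player I chooses A. Subgame-perfect outcome: (A, W) with payoffs (5, 6).
For the simultaneous game, intersect best replies.
Player I's best replies: W→C; X→A; Y→C; Z→B.
Player 2's best replies: A→W; B→Z; C→X; D→Y.
The unique mutual best reply is (B, Z), giving (0, 7).
Player I's commitment gain: 5 − 0 = 5.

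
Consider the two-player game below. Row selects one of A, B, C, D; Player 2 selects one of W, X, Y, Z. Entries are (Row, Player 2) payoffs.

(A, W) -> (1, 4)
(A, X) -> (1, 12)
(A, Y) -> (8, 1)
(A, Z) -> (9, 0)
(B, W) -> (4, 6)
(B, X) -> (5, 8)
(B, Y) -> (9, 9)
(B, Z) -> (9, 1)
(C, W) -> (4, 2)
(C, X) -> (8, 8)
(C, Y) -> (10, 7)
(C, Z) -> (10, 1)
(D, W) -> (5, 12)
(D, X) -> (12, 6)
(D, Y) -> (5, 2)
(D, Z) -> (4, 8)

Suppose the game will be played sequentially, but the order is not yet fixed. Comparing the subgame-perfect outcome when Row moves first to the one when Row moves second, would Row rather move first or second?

first

If Row leads: Player 2's best replies are A→X, B→Y, C→X, D→W; Row's induced payoffs 1, 9, 8, 5; outcome (B, Y), payoffs (9, 9).
If Player 2 leads: Row's best replies are W→D, X→D, Y→C, Z→C; Player 2's induced payoffs 12, 6, 7, 1; outcome (D, W), payoffs (5, 12).
Row gets 9 moving first and 5 moving second, so Row prefers to move first.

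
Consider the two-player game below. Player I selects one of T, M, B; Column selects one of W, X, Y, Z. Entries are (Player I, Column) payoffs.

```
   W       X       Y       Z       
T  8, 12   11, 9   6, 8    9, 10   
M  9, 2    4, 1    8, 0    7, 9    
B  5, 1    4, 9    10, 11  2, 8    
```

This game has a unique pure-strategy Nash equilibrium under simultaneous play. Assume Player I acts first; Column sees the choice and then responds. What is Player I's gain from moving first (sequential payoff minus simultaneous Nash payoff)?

0

Solve by backward induction (Player I leads).
- T → Column plays W (best of 12, 9, 8, 10); Player I gets 8.
- M → Column plays Z (best of 2, 1, 0, 9); Player I gets 7.
- B → Column plays Y (best of 1, 9, 11, 8); Player I gets 10.
Player I's induced payoffs are 8, 7, 10, so Player I commits to B. Subgame-perfect outcome: (B, Y) with payoffs (10, 11).
Under simultaneous play:
Player I's best replies: W→M; X→T; Y→B; Z→T.
Column's best replies: T→W; M→Z; B→Y.
The unique mutual best reply is (B, Y), giving (10, 11).
Player I's commitment gain: 10 − 10 = 0.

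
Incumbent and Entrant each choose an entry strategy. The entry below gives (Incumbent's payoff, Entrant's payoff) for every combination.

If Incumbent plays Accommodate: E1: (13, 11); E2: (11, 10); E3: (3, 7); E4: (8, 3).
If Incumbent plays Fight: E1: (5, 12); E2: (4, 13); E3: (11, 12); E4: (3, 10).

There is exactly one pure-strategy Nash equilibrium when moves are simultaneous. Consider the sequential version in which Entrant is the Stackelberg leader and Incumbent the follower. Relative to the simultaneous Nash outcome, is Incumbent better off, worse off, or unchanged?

Backward induction with Entrant moving first.
- E1: BR = Accommodate, leader payoff 11.
- E2: BR = Accommodate, leader payoff 10.
- E3: BR = Fight, leader payoff 12.
- E4: BR = Accommodate, leader payoff 3.
Maximizing over 11, 10, 12, 3, Entrant chooses E3. Subgame-perfect outcome: (Fight, E3) with payoffs (11, 12).
Under simultaneous play:
Incumbent's best replies: E1→Accommodate; E2→Accommodate; E3→Fight; E4→Accommodate.
Entrant's best replies: Accommodate→E1; Fight→E2.
The unique mutual best reply is (Accommodate, E1), giving (13, 11).
Incumbent earns 11 sequentially versus 13 at the Nash outcome: worse off.

worse off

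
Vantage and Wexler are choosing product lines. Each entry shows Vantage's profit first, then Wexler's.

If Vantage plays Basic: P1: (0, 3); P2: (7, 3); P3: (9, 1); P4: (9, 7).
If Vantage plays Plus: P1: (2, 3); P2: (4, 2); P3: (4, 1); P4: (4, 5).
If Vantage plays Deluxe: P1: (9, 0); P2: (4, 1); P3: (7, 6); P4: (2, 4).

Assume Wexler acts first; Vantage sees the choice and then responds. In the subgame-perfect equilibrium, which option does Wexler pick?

P4

Backward induction with Wexler moving first.
- P1: Vantage compares 0, 2, 9 and picks Deluxe; Wexler would get 0.
- P2: Vantage compares 7, 4, 4 and picks Basic; Wexler would get 3.
- P3: Vantage compares 9, 4, 7 and picks Basic; Wexler would get 1.
- P4: Vantage compares 9, 4, 2 and picks Basic; Wexler would get 7.
Among 0, 3, 1, 7, the best is 7 at P4. Subgame-perfect outcome: (Basic, P4) with payoffs (9, 7).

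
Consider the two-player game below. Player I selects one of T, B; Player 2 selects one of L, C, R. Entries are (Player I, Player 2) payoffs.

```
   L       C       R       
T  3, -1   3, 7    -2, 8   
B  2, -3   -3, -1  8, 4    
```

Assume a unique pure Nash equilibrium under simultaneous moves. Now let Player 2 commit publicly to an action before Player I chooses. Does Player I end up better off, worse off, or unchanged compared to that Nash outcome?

Solve by backward induction (Player 2 leads).
- L → Player I plays T (best of 3, 2); Player 2 gets -1.
- C → Player I plays T (best of 3, -3); Player 2 gets 7.
- R → Player I plays B (best of -2, 8); Player 2 gets 4.
Player 2's induced payoffs are -1, 7, 4, so Player 2 commits to C. Subgame-perfect outcome: (T, C) with payoffs (3, 7).
Under simultaneous play:
Player I's best replies: L→T; C→T; R→B.
Player 2's best replies: T→R; B→R.
Only (B, R) has each player best-responding; Nash payoffs (8, 4).
Player I earns 3 sequentially versus 8 at the Nash outcome: worse off.

worse off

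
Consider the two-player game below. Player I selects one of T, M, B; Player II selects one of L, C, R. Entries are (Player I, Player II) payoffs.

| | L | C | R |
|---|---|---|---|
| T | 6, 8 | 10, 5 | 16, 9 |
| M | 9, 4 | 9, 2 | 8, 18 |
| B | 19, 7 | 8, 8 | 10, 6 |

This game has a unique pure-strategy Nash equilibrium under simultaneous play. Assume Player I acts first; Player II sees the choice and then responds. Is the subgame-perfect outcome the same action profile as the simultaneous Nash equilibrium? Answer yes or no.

yes

Backward induction with Player I moving first.
- T → Player II plays R (best of 8, 5, 9); Player I gets 16.
- M → Player II plays R (best of 4, 2, 18); Player I gets 8.
- B → Player II plays C (best of 7, 8, 6); Player I gets 8.
Among 16, 8, 8, the best is 16 at T. Subgame-perfect outcome: (T, R) with payoffs (16, 9).
For the simultaneous game, intersect best replies.
Player I's best replies: L→B; C→T; R→T.
Player II's best replies: T→R; M→R; B→C.
Only (T, R) has each player best-responding; Nash payoffs (16, 9).
Sequential outcome (T, R) coincides with the Nash profile (T, R).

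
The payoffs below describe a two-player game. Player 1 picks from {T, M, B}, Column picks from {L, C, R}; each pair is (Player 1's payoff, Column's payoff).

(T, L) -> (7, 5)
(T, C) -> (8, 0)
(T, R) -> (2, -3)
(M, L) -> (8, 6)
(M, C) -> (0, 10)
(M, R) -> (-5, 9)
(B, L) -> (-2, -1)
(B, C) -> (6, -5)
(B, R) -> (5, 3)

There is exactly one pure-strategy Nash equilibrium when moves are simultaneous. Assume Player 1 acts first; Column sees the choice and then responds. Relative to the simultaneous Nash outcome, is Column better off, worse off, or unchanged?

Backward induction with Player 1 moving first.
- T: BR = L, leader payoff 7.
- M: BR = C, leader payoff 0.
- B: BR = R, leader payoff 5.
Player 1's induced payoffs are 7, 0, 5, so Player 1 commits to T. Subgame-perfect outcome: (T, L) with payoffs (7, 5).
For the simultaneous game, intersect best replies.
Player 1's best replies: L→M; C→T; R→B.
Column's best replies: T→L; M→C; B→R.
Only (B, R) has each player best-responding; Nash payoffs (5, 3).
Column earns 5 sequentially versus 3 at the Nash outcome: better off.

better off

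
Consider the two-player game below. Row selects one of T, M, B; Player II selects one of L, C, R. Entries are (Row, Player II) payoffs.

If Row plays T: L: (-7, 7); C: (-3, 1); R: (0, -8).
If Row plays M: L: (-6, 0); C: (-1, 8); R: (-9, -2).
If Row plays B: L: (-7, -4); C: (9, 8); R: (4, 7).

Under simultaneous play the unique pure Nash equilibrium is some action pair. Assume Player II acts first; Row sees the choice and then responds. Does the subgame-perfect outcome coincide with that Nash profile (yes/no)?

yes

Work backward from Row's decision.
- L: BR = M, leader payoff 0.
- C: BR = B, leader payoff 8.
- R: BR = B, leader payoff 7.
Player II's induced payoffs are 0, 8, 7, so Player II commits to C. Subgame-perfect outcome: (B, C) with payoffs (9, 8).
Under simultaneous play:
Row's best replies: L→M; C→B; R→B.
Player II's best replies: T→L; M→C; B→C.
Only (B, C) has each player best-responding; Nash payoffs (9, 8).
Sequential outcome (B, C) coincides with the Nash profile (B, C).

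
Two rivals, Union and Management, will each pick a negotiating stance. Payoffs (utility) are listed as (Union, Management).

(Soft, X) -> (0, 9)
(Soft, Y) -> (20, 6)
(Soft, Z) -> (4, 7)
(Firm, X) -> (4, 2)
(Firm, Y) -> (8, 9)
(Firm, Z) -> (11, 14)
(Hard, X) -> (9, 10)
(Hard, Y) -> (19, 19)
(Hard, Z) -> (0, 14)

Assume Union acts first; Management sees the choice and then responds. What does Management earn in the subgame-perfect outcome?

19

Work backward from Management's decision.
- Soft: BR = X, leader payoff 0.
- Firm: BR = Z, leader payoff 11.
- Hard: BR = Y, leader payoff 19.
Maximizing over 0, 11, 19, Union chooses Hard. Subgame-perfect outcome: (Hard, Y) with payoffs (19, 19).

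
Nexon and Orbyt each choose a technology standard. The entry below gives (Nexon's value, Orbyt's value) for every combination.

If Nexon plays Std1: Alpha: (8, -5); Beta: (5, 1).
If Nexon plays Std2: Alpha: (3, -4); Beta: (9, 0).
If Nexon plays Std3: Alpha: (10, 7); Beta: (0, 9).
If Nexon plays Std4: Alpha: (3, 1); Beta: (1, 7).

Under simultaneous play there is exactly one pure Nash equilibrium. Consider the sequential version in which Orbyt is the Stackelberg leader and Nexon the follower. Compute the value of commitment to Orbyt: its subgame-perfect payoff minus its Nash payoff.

7

Solve by backward induction (Orbyt leads).
- Alpha → Nexon plays Std3 (best of 8, 3, 10, 3); Orbyt gets 7.
- Beta → Nexon plays Std2 (best of 5, 9, 0, 1); Orbyt gets 0.
Orbyt's induced payoffs are 7, 0, so Orbyt commits to Alpha. Subgame-perfect outcome: (Std3, Alpha) with payoffs (10, 7).
For the simultaneous game, intersect best replies.
Nexon's best replies: Alpha→Std3; Beta→Std2.
Orbyt's best replies: Std1→Beta; Std2→Beta; Std3→Beta; Std4→Beta.
The unique mutual best reply is (Std2, Beta), giving (9, 0).
Orbyt's commitment gain: 7 − 0 = 7.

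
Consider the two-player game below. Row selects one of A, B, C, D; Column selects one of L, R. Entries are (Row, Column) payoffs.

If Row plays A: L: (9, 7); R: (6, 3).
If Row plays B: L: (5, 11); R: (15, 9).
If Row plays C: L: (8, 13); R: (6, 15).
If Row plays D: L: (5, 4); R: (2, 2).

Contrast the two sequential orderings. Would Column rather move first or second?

If Row leads: Column's best replies are A→L, B→L, C→R, D→L; Row's induced payoffs 9, 5, 6, 5; outcome (A, L), payoffs (9, 7).
If Column leads: Row's best replies are L→A, R→B; Column's induced payoffs 7, 9; outcome (B, R), payoffs (15, 9).
Column gets 9 moving first and 7 moving second, so Column prefers to move first.

first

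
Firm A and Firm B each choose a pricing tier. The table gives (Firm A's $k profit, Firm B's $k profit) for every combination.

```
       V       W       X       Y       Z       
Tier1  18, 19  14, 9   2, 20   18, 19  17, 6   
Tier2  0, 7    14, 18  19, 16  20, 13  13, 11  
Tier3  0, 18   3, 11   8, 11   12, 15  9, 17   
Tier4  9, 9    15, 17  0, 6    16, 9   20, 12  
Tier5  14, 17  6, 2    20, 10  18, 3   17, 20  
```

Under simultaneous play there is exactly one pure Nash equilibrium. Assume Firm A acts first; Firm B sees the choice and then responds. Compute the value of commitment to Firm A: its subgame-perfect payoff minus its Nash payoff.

Firm B best-responds to each possible Firm A move:
- Tier1: Firm B compares 19, 9, 20, 19, 6 and picks X; Firm A would get 2.
- Tier2: Firm B compares 7, 18, 16, 13, 11 and picks W; Firm A would get 14.
- Tier3: Firm B compares 18, 11, 11, 15, 17 and picks V; Firm A would get 0.
- Tier4: Firm B compares 9, 17, 6, 9, 12 and picks W; Firm A would get 15.
- Tier5: Firm B compares 17, 2, 10, 3, 20 and picks Z; Firm A would get 17.
Maximizing over 2, 14, 0, 15, 17, Firm A chooses Tier5. Subgame-perfect outcome: (Tier5, Z) with payoffs (17, 20).
For the simultaneous game, intersect best replies.
Firm A's best replies: V→Tier1; W→Tier4; X→Tier5; Y→Tier2; Z→Tier4.
Firm B's best replies: Tier1→X; Tier2→W; Tier3→V; Tier4→W; Tier5→Z.
The unique mutual best reply is (Tier4, W), giving (15, 17).
Firm A's commitment gain: 17 − 15 = 2.

2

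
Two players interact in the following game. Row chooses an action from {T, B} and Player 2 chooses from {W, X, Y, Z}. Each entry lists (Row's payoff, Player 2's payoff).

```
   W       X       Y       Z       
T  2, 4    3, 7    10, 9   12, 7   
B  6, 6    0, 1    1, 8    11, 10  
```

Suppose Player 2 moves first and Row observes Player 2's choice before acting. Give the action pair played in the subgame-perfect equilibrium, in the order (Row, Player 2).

Row best-responds to each possible Player 2 move:
- W → Row plays B (best of 2, 6); Player 2 gets 6.
- X → Row plays T (best of 3, 0); Player 2 gets 7.
- Y → Row plays T (best of 10, 1); Player 2 gets 9.
- Z → Row plays T (best of 12, 11); Player 2 gets 7.
Player 2's induced payoffs are 6, 7, 9, 7, so Player 2 commits to Y. Subgame-perfect outcome: (T, Y) with payoffs (10, 9).

(T, Y)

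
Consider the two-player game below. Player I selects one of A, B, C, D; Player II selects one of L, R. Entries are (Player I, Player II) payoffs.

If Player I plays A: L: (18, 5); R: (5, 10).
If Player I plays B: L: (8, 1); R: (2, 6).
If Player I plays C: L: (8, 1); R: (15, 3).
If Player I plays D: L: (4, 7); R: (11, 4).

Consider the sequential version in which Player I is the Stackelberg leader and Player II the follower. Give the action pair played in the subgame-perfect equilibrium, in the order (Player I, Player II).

(C, R)

Work backward from Player II's decision.
- A: BR = R, leader payoff 5.
- B: BR = R, leader payoff 2.
- C: BR = R, leader payoff 15.
- D: BR = L, leader payoff 4.
Maximizing over 5, 2, 15, 4, Player I chooses C. Subgame-perfect outcome: (C, R) with payoffs (15, 3).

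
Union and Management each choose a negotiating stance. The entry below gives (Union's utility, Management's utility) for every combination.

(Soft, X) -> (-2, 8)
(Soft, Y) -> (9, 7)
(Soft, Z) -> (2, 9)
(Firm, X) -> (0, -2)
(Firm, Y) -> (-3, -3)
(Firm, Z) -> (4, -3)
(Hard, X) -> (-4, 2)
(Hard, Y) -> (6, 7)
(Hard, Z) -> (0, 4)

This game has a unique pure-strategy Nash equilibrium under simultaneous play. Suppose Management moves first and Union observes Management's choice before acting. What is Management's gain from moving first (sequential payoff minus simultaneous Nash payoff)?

Solve by backward induction (Management leads).
- X → Union plays Firm (best of -2, 0, -4); Management gets -2.
- Y → Union plays Soft (best of 9, -3, 6); Management gets 7.
- Z → Union plays Firm (best of 2, 4, 0); Management gets -3.
Among -2, 7, -3, the best is 7 at Y. Subgame-perfect outcome: (Soft, Y) with payoffs (9, 7).
Now find the simultaneous Nash equilibrium.
Union's best replies: X→Firm; Y→Soft; Z→Firm.
Management's best replies: Soft→Z; Firm→X; Hard→Y.
The unique mutual best reply is (Firm, X), giving (0, -2).
Management's commitment gain: 7 − -2 = 9.

9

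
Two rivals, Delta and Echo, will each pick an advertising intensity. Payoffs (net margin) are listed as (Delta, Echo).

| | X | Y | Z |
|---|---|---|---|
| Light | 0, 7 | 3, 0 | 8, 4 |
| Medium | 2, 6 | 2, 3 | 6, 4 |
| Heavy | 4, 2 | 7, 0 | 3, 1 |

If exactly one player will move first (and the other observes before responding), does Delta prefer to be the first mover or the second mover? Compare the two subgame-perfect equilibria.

If Delta leads: Echo's best replies are Light→X, Medium→X, Heavy→X; Delta's induced payoffs 0, 2, 4; outcome (Heavy, X), payoffs (4, 2).
If Echo leads: Delta's best replies are X→Heavy, Y→Heavy, Z→Light; Echo's induced payoffs 2, 0, 4; outcome (Light, Z), payoffs (8, 4).
Delta gets 4 moving first and 8 moving second, so Delta prefers to move second.

second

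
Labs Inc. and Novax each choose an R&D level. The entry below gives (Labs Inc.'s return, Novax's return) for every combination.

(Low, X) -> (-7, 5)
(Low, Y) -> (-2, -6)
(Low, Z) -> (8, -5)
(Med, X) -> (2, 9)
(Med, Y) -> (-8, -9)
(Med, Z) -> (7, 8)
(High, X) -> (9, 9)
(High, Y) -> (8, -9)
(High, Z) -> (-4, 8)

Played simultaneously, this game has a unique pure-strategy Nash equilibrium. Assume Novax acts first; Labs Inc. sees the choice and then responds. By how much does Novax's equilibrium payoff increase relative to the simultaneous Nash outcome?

0

Work backward from Labs Inc.'s decision.
- X → Labs Inc. plays High (best of -7, 2, 9); Novax gets 9.
- Y → Labs Inc. plays High (best of -2, -8, 8); Novax gets -9.
- Z → Labs Inc. plays Low (best of 8, 7, -4); Novax gets -5.
Maximizing over 9, -9, -5, Novax chooses X. Subgame-perfect outcome: (High, X) with payoffs (9, 9).
Now find the simultaneous Nash equilibrium.
Labs Inc.'s best replies: X→High; Y→High; Z→Low.
Novax's best replies: Low→X; Med→X; High→X.
The unique mutual best reply is (High, X), giving (9, 9).
Novax's commitment gain: 9 − 9 = 0.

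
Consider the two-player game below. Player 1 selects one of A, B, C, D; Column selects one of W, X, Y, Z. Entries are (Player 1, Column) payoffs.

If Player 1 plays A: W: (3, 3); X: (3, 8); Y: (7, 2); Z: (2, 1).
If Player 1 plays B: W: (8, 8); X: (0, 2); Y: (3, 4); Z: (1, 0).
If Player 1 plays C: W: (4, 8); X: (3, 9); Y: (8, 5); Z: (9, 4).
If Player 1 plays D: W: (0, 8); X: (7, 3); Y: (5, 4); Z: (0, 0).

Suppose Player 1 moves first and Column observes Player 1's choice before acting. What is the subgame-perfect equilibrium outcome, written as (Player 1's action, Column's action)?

Solve by backward induction (Player 1 leads).
- A: BR = X, leader payoff 3.
- B: BR = W, leader payoff 8.
- C: BR = X, leader payoff 3.
- D: BR = W, leader payoff 0.
Among 3, 8, 3, 0, the best is 8 at B. Subgame-perfect outcome: (B, W) with payoffs (8, 8).

(B, W)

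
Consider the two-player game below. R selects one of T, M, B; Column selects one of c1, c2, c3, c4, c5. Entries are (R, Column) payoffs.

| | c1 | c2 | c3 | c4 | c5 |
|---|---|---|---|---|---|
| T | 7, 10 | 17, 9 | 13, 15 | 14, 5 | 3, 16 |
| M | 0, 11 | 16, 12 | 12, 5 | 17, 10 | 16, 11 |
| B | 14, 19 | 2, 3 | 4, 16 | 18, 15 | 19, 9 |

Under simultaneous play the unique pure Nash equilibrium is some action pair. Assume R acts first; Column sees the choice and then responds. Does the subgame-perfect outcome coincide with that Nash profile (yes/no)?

no

Backward induction with R moving first.
- T → Column plays c5 (best of 10, 9, 15, 5, 16); R gets 3.
- M → Column plays c2 (best of 11, 12, 5, 10, 11); R gets 16.
- B → Column plays c1 (best of 19, 3, 16, 15, 9); R gets 14.
Among 3, 16, 14, the best is 16 at M. Subgame-perfect outcome: (M, c2) with payoffs (16, 12).
Now find the simultaneous Nash equilibrium.
R's best replies: c1→B; c2→T; c3→T; c4→B; c5→B.
Column's best replies: T→c5; M→c2; B→c1.
The unique mutual best reply is (B, c1), giving (14, 19).
Sequential outcome (M, c2) differs from the Nash profile (B, c1).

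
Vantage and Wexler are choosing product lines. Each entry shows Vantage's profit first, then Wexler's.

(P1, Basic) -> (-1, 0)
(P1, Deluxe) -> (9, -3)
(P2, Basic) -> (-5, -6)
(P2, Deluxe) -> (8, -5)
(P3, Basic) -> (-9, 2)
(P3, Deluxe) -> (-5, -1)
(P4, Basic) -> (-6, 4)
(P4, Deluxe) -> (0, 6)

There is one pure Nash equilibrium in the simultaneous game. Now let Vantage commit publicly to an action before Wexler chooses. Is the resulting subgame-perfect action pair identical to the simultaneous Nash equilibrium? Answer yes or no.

Solve by backward induction (Vantage leads).
- P1 → Wexler plays Basic (best of 0, -3); Vantage gets -1.
- P2 → Wexler plays Deluxe (best of -6, -5); Vantage gets 8.
- P3 → Wexler plays Basic (best of 2, -1); Vantage gets -9.
- P4 → Wexler plays Deluxe (best of 4, 6); Vantage gets 0.
Among -1, 8, -9, 0, the best is 8 at P2. Subgame-perfect outcome: (P2, Deluxe) with payoffs (8, -5).
Under simultaneous play:
Vantage's best replies: Basic→P1; Deluxe→P1.
Wexler's best replies: P1→Basic; P2→Deluxe; P3→Basic; P4→Deluxe.
The unique mutual best reply is (P1, Basic), giving (-1, 0).
Sequential outcome (P2, Deluxe) differs from the Nash profile (P1, Basic).

no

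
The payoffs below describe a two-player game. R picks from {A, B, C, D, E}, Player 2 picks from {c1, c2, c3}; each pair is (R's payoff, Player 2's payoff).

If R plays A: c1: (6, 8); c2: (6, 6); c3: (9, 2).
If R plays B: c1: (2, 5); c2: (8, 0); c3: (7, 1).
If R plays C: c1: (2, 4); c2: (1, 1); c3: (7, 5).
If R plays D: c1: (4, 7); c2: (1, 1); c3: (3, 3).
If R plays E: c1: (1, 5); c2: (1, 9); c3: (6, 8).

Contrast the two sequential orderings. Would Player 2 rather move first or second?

If R leads: Player 2's best replies are A→c1, B→c1, C→c3, D→c1, E→c2; R's induced payoffs 6, 2, 7, 4, 1; outcome (C, c3), payoffs (7, 5).
If Player 2 leads: R's best replies are c1→A, c2→B, c3→A; Player 2's induced payoffs 8, 0, 2; outcome (A, c1), payoffs (6, 8).
Player 2 gets 8 moving first and 5 moving second, so Player 2 prefers to move first.

first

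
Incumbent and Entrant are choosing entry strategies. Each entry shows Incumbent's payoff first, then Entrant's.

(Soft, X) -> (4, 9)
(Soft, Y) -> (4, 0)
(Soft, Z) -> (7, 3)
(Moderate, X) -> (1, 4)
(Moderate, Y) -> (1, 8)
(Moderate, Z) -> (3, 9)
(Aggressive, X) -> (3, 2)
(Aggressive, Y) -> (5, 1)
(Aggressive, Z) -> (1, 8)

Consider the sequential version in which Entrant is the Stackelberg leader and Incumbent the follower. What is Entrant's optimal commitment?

Solve by backward induction (Entrant leads).
- X → Incumbent plays Soft (best of 4, 1, 3); Entrant gets 9.
- Y → Incumbent plays Aggressive (best of 4, 1, 5); Entrant gets 1.
- Z → Incumbent plays Soft (best of 7, 3, 1); Entrant gets 3.
Maximizing over 9, 1, 3, Entrant chooses X. Subgame-perfect outcome: (Soft, X) with payoffs (4, 9).

X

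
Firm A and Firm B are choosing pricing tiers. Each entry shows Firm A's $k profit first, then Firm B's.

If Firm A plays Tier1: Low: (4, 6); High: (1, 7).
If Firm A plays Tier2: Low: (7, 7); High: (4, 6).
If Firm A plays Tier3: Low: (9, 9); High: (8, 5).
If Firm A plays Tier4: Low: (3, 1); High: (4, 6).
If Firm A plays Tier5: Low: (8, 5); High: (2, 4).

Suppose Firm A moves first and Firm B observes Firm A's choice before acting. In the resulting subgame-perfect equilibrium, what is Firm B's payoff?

Firm B best-responds to each possible Firm A move:
- Tier1: BR = High, leader payoff 1.
- Tier2: BR = Low, leader payoff 7.
- Tier3: BR = Low, leader payoff 9.
- Tier4: BR = High, leader payoff 4.
- Tier5: BR = Low, leader payoff 8.
Firm A's induced payoffs are 1, 7, 9, 4, 8, so Firm A commits to Tier3. Subgame-perfect outcome: (Tier3, Low) with payoffs (9, 9).

9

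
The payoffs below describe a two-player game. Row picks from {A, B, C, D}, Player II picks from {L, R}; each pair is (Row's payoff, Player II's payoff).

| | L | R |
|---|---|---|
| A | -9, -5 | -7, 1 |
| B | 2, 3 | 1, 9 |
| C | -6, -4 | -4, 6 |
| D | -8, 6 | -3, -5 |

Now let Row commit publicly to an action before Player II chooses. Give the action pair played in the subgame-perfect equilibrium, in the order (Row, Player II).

Solve by backward induction (Row leads).
- A: BR = R, leader payoff -7.
- B: BR = R, leader payoff 1.
- C: BR = R, leader payoff -4.
- D: BR = L, leader payoff -8.
Row's induced payoffs are -7, 1, -4, -8, so Row commits to B. Subgame-perfect outcome: (B, R) with payoffs (1, 9).

(B, R)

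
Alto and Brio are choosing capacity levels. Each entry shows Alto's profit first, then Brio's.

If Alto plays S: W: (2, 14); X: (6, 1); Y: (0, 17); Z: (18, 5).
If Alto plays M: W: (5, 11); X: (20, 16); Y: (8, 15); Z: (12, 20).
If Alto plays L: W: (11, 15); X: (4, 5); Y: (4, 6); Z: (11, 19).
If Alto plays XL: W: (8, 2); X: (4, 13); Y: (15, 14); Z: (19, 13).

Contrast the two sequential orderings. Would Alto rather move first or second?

If Alto leads: Brio's best replies are S→Y, M→Z, L→Z, XL→Y; Alto's induced payoffs 0, 12, 11, 15; outcome (XL, Y), payoffs (15, 14).
If Brio leads: Alto's best replies are W→L, X→M, Y→XL, Z→XL; Brio's induced payoffs 15, 16, 14, 13; outcome (M, X), payoffs (20, 16).
Alto gets 15 moving first and 20 moving second, so Alto prefers to move second.

second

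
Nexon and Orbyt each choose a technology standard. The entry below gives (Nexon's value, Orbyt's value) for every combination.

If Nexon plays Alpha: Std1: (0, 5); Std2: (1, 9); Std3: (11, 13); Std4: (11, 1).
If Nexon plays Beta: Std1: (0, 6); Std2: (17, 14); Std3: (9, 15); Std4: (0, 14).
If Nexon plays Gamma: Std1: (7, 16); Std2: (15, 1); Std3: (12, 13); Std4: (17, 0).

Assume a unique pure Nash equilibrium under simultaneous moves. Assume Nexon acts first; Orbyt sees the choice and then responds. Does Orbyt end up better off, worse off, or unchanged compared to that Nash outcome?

Work backward from Orbyt's decision.
- Alpha: Orbyt compares 5, 9, 13, 1 and picks Std3; Nexon would get 11.
- Beta: Orbyt compares 6, 14, 15, 14 and picks Std3; Nexon would get 9.
- Gamma: Orbyt compares 16, 1, 13, 0 and picks Std1; Nexon would get 7.
Maximizing over 11, 9, 7, Nexon chooses Alpha. Subgame-perfect outcome: (Alpha, Std3) with payoffs (11, 13).
Under simultaneous play:
Nexon's best replies: Std1→Gamma; Std2→Beta; Std3→Gamma; Std4→Gamma.
Orbyt's best replies: Alpha→Std3; Beta→Std3; Gamma→Std1.
Only (Gamma, Std1) has each player best-responding; Nash payoffs (7, 16).
Orbyt earns 13 sequentially versus 16 at the Nash outcome: worse off.

worse off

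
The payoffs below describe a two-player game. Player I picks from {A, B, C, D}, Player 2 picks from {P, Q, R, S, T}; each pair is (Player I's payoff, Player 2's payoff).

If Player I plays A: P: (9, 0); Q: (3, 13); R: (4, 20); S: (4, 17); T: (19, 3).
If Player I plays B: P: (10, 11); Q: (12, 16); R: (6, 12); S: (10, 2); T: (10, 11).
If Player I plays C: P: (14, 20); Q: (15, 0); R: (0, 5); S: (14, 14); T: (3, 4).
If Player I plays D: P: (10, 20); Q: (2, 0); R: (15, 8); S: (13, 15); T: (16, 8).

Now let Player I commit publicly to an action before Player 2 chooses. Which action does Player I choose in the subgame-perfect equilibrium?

C

Player 2 best-responds to each possible Player I move:
- A → Player 2 plays R (best of 0, 13, 20, 17, 3); Player I gets 4.
- B → Player 2 plays Q (best of 11, 16, 12, 2, 11); Player I gets 12.
- C → Player 2 plays P (best of 20, 0, 5, 14, 4); Player I gets 14.
- D → Player 2 plays P (best of 20, 0, 8, 15, 8); Player I gets 10.
Player I's induced payoffs are 4, 12, 14, 10, so Player I commits to C. Subgame-perfect outcome: (C, P) with payoffs (14, 20).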